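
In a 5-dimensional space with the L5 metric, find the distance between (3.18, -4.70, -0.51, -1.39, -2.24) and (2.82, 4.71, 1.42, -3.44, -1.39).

(Σ|x_i - y_i|^5)^(1/5) = (|3.18 - 2.82|^5 + |-4.7 - 4.71|^5 + |-0.51 - 1.42|^5 + |-1.39 - (-3.44)|^5 + |-2.24 - (-1.39)|^5)^(1/5)
= (0.36^5 + 9.41^5 + 1.93^5 + 2.05^5 + 0.85^5)^(1/5) ≈ (0.006 + 73781.6082 + 26.7785 + 36.2051 + 0.4437)^(1/5) = (73845.0415)^(1/5) ≈ 9.4116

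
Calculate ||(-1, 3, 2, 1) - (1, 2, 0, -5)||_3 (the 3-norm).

(Σ|x_i - y_i|^3)^(1/3) = (|-1 - 1|^3 + |3 - 2|^3 + |2 - 0|^3 + |1 - (-5)|^3)^(1/3)
= (2^3 + 1^3 + 2^3 + 6^3)^(1/3) = (8 + 1 + 8 + 216)^(1/3) = (233)^(1/3) ≈ 6.1534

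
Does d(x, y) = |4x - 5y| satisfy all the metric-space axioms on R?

No. d fails symmetry: d(2, 7) = |4·2 - 5·7| = |-27| = 27, but d(7, 2) = |4·7 - 5·2| = |18| = 18. Since 27 ≠ 18, d(x,y) ≠ d(y,x) in general.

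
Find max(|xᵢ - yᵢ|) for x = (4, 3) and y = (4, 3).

max(|x_i - y_i|) = max(|4 - 4|, |3 - 3|) = max(0, 0) = 0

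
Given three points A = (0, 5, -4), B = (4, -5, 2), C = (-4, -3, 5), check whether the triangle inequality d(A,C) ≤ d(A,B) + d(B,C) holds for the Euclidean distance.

d(A,B) = √(4² + 10² + 6²) = √152 ≈ 12.3288, d(B,C) = √(8² + 2² + 3²) = √77 ≈ 8.775, d(A,C) = √(4² + 8² + 9²) = √161 ≈ 12.6886.
d(A,C) ≈ 12.6886 ≤ 12.3288 + 8.775 = 21.1038. Triangle inequality is satisfied.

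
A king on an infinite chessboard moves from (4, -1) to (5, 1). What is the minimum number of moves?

max(|x_i - y_i|) = max(|4 - 5|, |-1 - 1|) = max(1, 2) = 2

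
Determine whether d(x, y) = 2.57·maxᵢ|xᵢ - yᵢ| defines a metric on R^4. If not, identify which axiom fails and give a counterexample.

Yes. The L∞ (Chebyshev) norm induces a metric on R^4, and multiplying a metric by a positive constant 2.57 > 0 preserves all four axioms: non-negativity (2.57·||x-y|| ≥ 0), identity (2.57·||x-y|| = 0 ⟺ ||x-y|| = 0 ⟺ x = y), symmetry (||x-y|| = ||y-x||), and the triangle inequality (2.57·||x-z|| ≤ 2.57·||x-y|| + 2.57·||y-z||). So d is a metric.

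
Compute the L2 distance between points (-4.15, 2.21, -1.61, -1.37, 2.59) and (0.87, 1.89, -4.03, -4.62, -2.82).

(Σ|x_i - y_i|^2)^(1/2) = (|-4.15 - 0.87|^2 + |2.21 - 1.89|^2 + |-1.61 - (-4.03)|^2 + |-1.37 - (-4.62)|^2 + |2.59 - (-2.82)|^2)^(1/2)
= (5.02^2 + 0.32^2 + 2.42^2 + 3.25^2 + 5.41^2)^(1/2) = (25.2004 + 0.1024 + 5.8564 + 10.5625 + 29.2681)^(1/2) = (70.9898)^(1/2) ≈ 8.4255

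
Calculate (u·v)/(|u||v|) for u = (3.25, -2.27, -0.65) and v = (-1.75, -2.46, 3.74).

With u = (3.25, -2.27, -0.65), v = (-1.75, -2.46, 3.74):
u·v = 3.25·(-1.75) + (-2.27)·(-2.46) + (-0.65)·3.74 = (-5.6875) + 5.5842 + (-2.431) = -2.5343.
|u| = √(3.25² + (-2.27)² + (-0.65)²) = √(10.5625 + 5.1529 + 0.4225) = √16.1379, |v| = √((-1.75)² + (-2.46)² + 3.74²) = √(3.0625 + 6.0516 + 13.9876) = √23.1017.
cos θ = (u·v)/(|u||v|) = -2.5343/(√16.1379·√23.1017) ≈ -0.1313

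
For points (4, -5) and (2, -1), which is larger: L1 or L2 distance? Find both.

L1 = |4 - 2| + |-5 - (-1)| = 2 + 4 = 6
L2 = √(2² + 4²) = √20 ≈ 4.4721
L1 ≥ L2 always (equality iff movement is along one axis); L1 > L2 here.
Ratio L1/L2 = 6/√20 ≈ 1.3416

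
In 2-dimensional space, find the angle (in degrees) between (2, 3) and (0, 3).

With u = (2, 3), v = (0, 3):
u·v = 2·0 + 3·3 = 0 + 9 = 9.
|u| = √(2² + 3²) = √13, |v| = √(0² + 3²) = √9, so |u||v| = √(13·9) = √117.
cos θ = (u·v)/(|u||v|) = 9/√117 ≈ 0.83205
θ = arccos(0.83205) ≈ 33.69°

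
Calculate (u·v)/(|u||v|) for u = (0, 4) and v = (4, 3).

With u = (0, 4), v = (4, 3):
u·v = 0·4 + 4·3 = 0 + 12 = 12.
|u| = √(0² + 4²) = √16, |v| = √(4² + 3²) = √25, so |u||v| = √(16·25) = √400 = 20.
cos θ = (u·v)/(|u||v|) = 12/20 = 0.6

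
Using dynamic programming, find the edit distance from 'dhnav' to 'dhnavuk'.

Let D[i][j] be the edit distance between the first i characters of 'dhnav' and the first j characters of 'dhnavuk', with D[i][0] = i, D[0][j] = j, and D[i][j] = D[i-1][j-1] if the characters match, else 1 + min(D[i-1][j], D[i][j-1], D[i-1][j-1]). Filling the table (rows: prefixes of 'dhnav', columns: prefixes of 'dhnavuk'):
     ε  d  h  n  a  v  u  k
  ε  0  1  2  3  4  5  6  7
  d  1  0  1  2  3  4  5  6
  h  2  1  0  1  2  3  4  5
  n  3  2  1  0  1  2  3  4
  a  4  3  2  1  0  1  2  3
  v  5  4  3  2  1  0  1  2
The bottom-right entry gives D[5][7] = 2, so no sequence of fewer than 2 edits works. Backtracking through the table gives one optimal edit sequence (2 edits):
  dhnav → dhnavu (ins u @6)
  dhnavu → dhnavuk (ins k @7)
Edit distance = 2.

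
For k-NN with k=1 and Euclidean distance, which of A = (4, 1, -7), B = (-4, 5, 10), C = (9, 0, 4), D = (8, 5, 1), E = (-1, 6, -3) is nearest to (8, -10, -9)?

Distances: d(A) ≈ 11.8743, d(B) ≈ 27.0185, d(C) ≈ 16.4317, d(D) ≈ 18.0278, d(E) ≈ 19.3132. Nearest: A = (4, 1, -7) with distance 11.8743.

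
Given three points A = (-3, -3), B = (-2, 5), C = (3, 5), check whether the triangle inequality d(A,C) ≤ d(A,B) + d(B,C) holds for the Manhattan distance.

d(A,B) = 1 + 8 = 9, d(B,C) = 5 + 0 = 5, d(A,C) = 6 + 8 = 14.
d(A,C) = 14 ≤ 9 + 5 = 14. Triangle inequality is satisfied.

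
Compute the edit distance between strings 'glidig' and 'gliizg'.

Let D[i][j] be the edit distance between the first i characters of 'glidig' and the first j characters of 'gliizg', with D[i][0] = i, D[0][j] = j, and D[i][j] = D[i-1][j-1] if the characters match, else 1 + min(D[i-1][j], D[i][j-1], D[i-1][j-1]). Filling the table (rows: prefixes of 'glidig', columns: prefixes of 'gliizg'):
     ε  g  l  i  i  z  g
  ε  0  1  2  3  4  5  6
  g  1  0  1  2  3  4  5
  l  2  1  0  1  2  3  4
  i  3  2  1  0  1  2  3
  d  4  3  2  1  1  2  3
  i  5  4  3  2  1  2  3
  g  6  5  4  3  2  2  2
The bottom-right entry gives D[6][6] = 2, so no sequence of fewer than 2 edits works. Backtracking through the table gives one optimal edit sequence (2 edits):
  glidig → gliiig (sub d→i @4)
  gliiig → gliizg (sub i→z @5)
Edit distance = 2.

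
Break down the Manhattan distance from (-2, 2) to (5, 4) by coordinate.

Σ|x_i - y_i| = |-2 - 5| + |2 - 4| = 7 + 2 = 9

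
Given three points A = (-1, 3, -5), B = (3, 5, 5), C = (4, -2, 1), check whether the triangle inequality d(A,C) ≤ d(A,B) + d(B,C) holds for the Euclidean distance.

d(A,B) = √(4² + 2² + 10²) = √120 ≈ 10.9545, d(B,C) = √(1² + 7² + 4²) = √66 ≈ 8.124, d(A,C) = √(5² + 5² + 6²) = √86 ≈ 9.2736.
d(A,C) ≈ 9.2736 ≤ 10.9545 + 8.124 = 19.0785. Triangle inequality is satisfied.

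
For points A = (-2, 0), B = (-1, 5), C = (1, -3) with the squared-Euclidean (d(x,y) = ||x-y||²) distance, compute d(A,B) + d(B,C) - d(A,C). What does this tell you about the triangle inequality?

d(A,B) = 1² + 5² = 26, d(B,C) = 2² + 8² = 68, d(A,C) = 3² + 3² = 18.
d(A,B) + d(B,C) - d(A,C) = 26 + 68 - 18 = 94 - 18 = 76. This is ≥ 0, so the triangle inequality holds for these points.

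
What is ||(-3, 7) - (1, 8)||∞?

max(|x_i - y_i|) = max(|-3 - 1|, |7 - 8|) = max(4, 1) = 4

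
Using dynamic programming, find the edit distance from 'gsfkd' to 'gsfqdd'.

Let D[i][j] be the edit distance between the first i characters of 'gsfkd' and the first j characters of 'gsfqdd', with D[i][0] = i, D[0][j] = j, and D[i][j] = D[i-1][j-1] if the characters match, else 1 + min(D[i-1][j], D[i][j-1], D[i-1][j-1]). Filling the table (rows: prefixes of 'gsfkd', columns: prefixes of 'gsfqdd'):
     ε  g  s  f  q  d  d
  ε  0  1  2  3  4  5  6
  g  1  0  1  2  3  4  5
  s  2  1  0  1  2  3  4
  f  3  2  1  0  1  2  3
  k  4  3  2  1  1  2  3
  d  5  4  3  2  2  1  2
The bottom-right entry gives D[5][6] = 2, so no sequence of fewer than 2 edits works. Backtracking through the table gives one optimal edit sequence (2 edits):
  gsfkd → gsfqkd (ins q @4)
  gsfqkd → gsfqdd (sub k→d @5)
Edit distance = 2.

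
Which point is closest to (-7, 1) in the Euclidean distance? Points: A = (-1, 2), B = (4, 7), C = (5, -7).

Distances: d(A) ≈ 6.0828, d(B) ≈ 12.53, d(C) ≈ 14.4222. Nearest: A = (-1, 2) with distance 6.0828.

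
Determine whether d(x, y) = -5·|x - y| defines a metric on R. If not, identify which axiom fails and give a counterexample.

No. With c = -5 < 0, d fails non-negativity: d(6, 14) = -5·|6 - 14| = -5·8 = -40 < 0.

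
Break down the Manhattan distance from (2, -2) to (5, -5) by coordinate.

Σ|x_i - y_i| = |2 - 5| + |-2 - (-5)| = 3 + 3 = 6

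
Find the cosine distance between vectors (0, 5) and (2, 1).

With u = (0, 5), v = (2, 1):
u·v = 0·2 + 5·1 = 0 + 5 = 5.
|u| = √(0² + 5²) = √25, |v| = √(2² + 1²) = √5, so |u||v| = √(25·5) = √125.
cos θ = (u·v)/(|u||v|) = 5/√125 ≈ 0.4472
Cosine distance = 1 - cos θ ≈ 1 - 0.4472 = 0.5528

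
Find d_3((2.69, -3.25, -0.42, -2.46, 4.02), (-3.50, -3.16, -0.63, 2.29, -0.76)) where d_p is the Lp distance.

(Σ|x_i - y_i|^3)^(1/3) = (|2.69 - (-3.5)|^3 + |-3.25 - (-3.16)|^3 + |-0.42 - (-0.63)|^3 + |-2.46 - 2.29|^3 + |4.02 - (-0.76)|^3)^(1/3)
= (6.19^3 + 0.09^3 + 0.21^3 + 4.75^3 + 4.78^3)^(1/3) ≈ (237.1767 + 0.0007 + 0.0093 + 107.1719 + 109.2154)^(1/3) = (453.574)^(1/3) ≈ 7.6833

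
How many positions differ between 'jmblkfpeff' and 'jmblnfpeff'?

Differing positions: 5. Hamming distance = 1.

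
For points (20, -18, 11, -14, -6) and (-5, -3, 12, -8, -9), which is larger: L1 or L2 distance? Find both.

L1 = |20 - (-5)| + |-18 - (-3)| + |11 - 12| + |-14 - (-8)| + |-6 - (-9)| = 25 + 15 + 1 + 6 + 3 = 50
L2 = √(25² + 15² + 1² + 6² + 3²) = √896 ≈ 29.9333
L1 ≥ L2 always (equality iff movement is along one axis); L1 > L2 here.
Ratio L1/L2 = 50/√896 ≈ 1.6704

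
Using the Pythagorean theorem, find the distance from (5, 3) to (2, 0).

√(Σ(x_i - y_i)²) = √((5 - 2)² + (3 - 0)²)
= √(3² + 3²) = √(9 + 9) = √18 ≈ 4.2426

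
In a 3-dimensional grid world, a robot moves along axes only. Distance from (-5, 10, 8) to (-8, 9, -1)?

Σ|x_i - y_i| = |-5 - (-8)| + |10 - 9| + |8 - (-1)| = 3 + 1 + 9 = 13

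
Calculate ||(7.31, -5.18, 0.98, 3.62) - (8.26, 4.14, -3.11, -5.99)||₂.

√(Σ(x_i - y_i)²) = √((7.31 - 8.26)² + (-5.18 - 4.14)² + (0.98 - (-3.11))² + (3.62 - (-5.99))²)
= √((-0.95)² + (-9.32)² + 4.09² + 9.61²) = √(0.9025 + 86.8624 + 16.7281 + 92.3521) = √196.8451 ≈ 14.0301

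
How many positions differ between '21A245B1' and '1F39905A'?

Differing positions: 1, 2, 3, 4, 5, 6, 7, 8. Hamming distance = 8.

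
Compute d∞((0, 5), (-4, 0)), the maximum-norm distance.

max(|x_i - y_i|) = max(|0 - (-4)|, |5 - 0|) = max(4, 5) = 5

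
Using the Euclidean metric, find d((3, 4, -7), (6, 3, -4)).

√(Σ(x_i - y_i)²) = √((3 - 6)² + (4 - 3)² + (-7 - (-4))²)
= √((-3)² + 1² + (-3)²) = √(9 + 1 + 9) = √19 ≈ 4.3589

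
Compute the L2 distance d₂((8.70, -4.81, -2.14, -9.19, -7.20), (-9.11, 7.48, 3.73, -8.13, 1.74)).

√(Σ(x_i - y_i)²) = √((8.7 - (-9.11))² + (-4.81 - 7.48)² + (-2.14 - 3.73)² + (-9.19 - (-8.13))² + (-7.2 - 1.74)²)
= √(17.81² + (-12.29)² + (-5.87)² + (-1.06)² + (-8.94)²) = √(317.1961 + 151.0441 + 34.4569 + 1.1236 + 79.9236) = √583.7443 ≈ 24.1608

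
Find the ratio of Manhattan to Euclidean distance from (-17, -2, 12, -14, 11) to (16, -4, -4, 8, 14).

L1 = |-17 - 16| + |-2 - (-4)| + |12 - (-4)| + |-14 - 8| + |11 - 14| = 33 + 2 + 16 + 22 + 3 = 76
L2 = √(33² + 2² + 16² + 22² + 3²) = √1842 ≈ 42.9185
L1 ≥ L2 always (equality iff movement is along one axis); L1 > L2 here.
Ratio L1/L2 = 76/√1842 ≈ 1.7708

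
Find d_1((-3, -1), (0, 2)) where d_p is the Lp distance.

Σ|x_i - y_i| = |-3 - 0| + |-1 - 2| = 3 + 3 = 6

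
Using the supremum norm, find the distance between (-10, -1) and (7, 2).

max(|x_i - y_i|) = max(|-10 - 7|, |-1 - 2|) = max(17, 3) = 17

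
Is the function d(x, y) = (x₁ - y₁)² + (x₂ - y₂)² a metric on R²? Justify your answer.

No. The squared Euclidean distance fails the triangle inequality. Counterexample: x = (0, 0), y = (5, 4), z = (10, 8). d(x,z) = 10² + 8² = 164, but d(x,y) + d(y,z) = (5² + 4²) + (5² + 4²) = 41 + 41 = 82. Since 164 > 82, the triangle inequality is violated. (Note: √d, the ordinary Euclidean distance, IS a metric.)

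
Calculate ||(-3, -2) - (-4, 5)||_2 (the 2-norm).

(Σ|x_i - y_i|^2)^(1/2) = (|-3 - (-4)|^2 + |-2 - 5|^2)^(1/2)
= (1^2 + 7^2)^(1/2) = (1 + 49)^(1/2) = (50)^(1/2) ≈ 7.0711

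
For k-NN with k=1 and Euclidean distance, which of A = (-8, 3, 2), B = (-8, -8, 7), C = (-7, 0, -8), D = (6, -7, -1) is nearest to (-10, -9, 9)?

Distances: d(A) ≈ 14.0357, d(B) = 3, d(C) ≈ 19.4679, d(D) ≈ 18.9737. Nearest: B = (-8, -8, 7) with distance 3.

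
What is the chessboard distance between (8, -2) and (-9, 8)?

max(|x_i - y_i|) = max(|8 - (-9)|, |-2 - 8|) = max(17, 10) = 17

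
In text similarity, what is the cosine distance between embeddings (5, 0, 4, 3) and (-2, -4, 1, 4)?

With u = (5, 0, 4, 3), v = (-2, -4, 1, 4):
u·v = 5·(-2) + 0·(-4) + 4·1 + 3·4 = (-10) + 0 + 4 + 12 = 6.
|u| = √(5² + 0² + 4² + 3²) = √50, |v| = √((-2)² + (-4)² + 1² + 4²) = √37, so |u||v| = √(50·37) = √1850.
cos θ = (u·v)/(|u||v|) = 6/√1850 ≈ 0.1395
Cosine distance = 1 - cos θ ≈ 1 - 0.1395 = 0.8605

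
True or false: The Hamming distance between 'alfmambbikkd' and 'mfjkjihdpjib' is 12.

Differing positions: 1, 2, 3, 4, 5, 6, 7, 8, 9, 10, 11, 12. Hamming distance = 12, so the claim is true.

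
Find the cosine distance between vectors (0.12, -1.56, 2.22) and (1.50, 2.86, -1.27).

With u = (0.12, -1.56, 2.22), v = (1.50, 2.86, -1.27):
u·v = 0.12·1.5 + (-1.56)·2.86 + 2.22·(-1.27) = 0.18 + (-4.4616) + (-2.8194) = -7.101.
|u| = √(0.12² + (-1.56)² + 2.22²) = √(0.0144 + 2.4336 + 4.9284) = √7.3764, |v| = √(1.5² + 2.86² + (-1.27)²) = √(2.25 + 8.1796 + 1.6129) = √12.0425.
cos θ = (u·v)/(|u||v|) = -7.101/(√7.3764·√12.0425) ≈ -0.7534
Cosine distance = 1 - cos θ ≈ 1 - (-0.7534) = 1.7534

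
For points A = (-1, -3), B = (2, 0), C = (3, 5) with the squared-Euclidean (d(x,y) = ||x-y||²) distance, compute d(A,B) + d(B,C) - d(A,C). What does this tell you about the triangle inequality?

d(A,B) = 3² + 3² = 18, d(B,C) = 1² + 5² = 26, d(A,C) = 4² + 8² = 80.
d(A,B) + d(B,C) - d(A,C) = 18 + 26 - 80 = 44 - 80 = -36. This is < 0, so the triangle inequality FAILS for these points (squared-Euclidean is not a metric).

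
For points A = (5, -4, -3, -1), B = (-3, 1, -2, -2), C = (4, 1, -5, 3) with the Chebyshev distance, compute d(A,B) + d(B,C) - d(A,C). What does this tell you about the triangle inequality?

d(A,B) = max(8, 5, 1, 1) = 8, d(B,C) = max(7, 0, 3, 5) = 7, d(A,C) = max(1, 5, 2, 4) = 5.
d(A,B) + d(B,C) - d(A,C) = 8 + 7 - 5 = 15 - 5 = 10. This is ≥ 0, so the triangle inequality holds for these points.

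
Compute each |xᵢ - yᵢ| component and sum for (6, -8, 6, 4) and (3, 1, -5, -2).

Σ|x_i - y_i| = |6 - 3| + |-8 - 1| + |6 - (-5)| + |4 - (-2)| = 3 + 9 + 11 + 6 = 29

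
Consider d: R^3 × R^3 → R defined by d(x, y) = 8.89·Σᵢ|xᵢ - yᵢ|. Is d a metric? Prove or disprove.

Yes. The L1 (Manhattan) norm induces a metric on R^3, and multiplying a metric by a positive constant 8.89 > 0 preserves all four axioms: non-negativity (8.89·||x-y|| ≥ 0), identity (8.89·||x-y|| = 0 ⟺ ||x-y|| = 0 ⟺ x = y), symmetry (||x-y|| = ||y-x||), and the triangle inequality (8.89·||x-z|| ≤ 8.89·||x-y|| + 8.89·||y-z||). So d is a metric.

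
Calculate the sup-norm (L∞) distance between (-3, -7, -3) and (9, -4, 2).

max(|x_i - y_i|) = max(|-3 - 9|, |-7 - (-4)|, |-3 - 2|) = max(12, 3, 5) = 12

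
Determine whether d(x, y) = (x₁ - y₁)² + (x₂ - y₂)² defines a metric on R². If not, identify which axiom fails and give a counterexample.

No. The squared Euclidean distance fails the triangle inequality. Counterexample: x = (0, 0), y = (2, 2), z = (4, 4). d(x,z) = 4² + 4² = 32, but d(x,y) + d(y,z) = (2² + 2²) + (2² + 2²) = 8 + 8 = 16. Since 32 > 16, the triangle inequality is violated. (Note: √d, the ordinary Euclidean distance, IS a metric.)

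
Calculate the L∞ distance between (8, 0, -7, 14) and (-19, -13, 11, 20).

max(|x_i - y_i|) = max(|8 - (-19)|, |0 - (-13)|, |-7 - 11|, |14 - 20|) = max(27, 13, 18, 6) = 27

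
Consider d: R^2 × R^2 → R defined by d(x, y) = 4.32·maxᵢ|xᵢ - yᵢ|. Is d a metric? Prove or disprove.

Yes. The L∞ (Chebyshev) norm induces a metric on R^2, and multiplying a metric by a positive constant 4.32 > 0 preserves all four axioms: non-negativity (4.32·||x-y|| ≥ 0), identity (4.32·||x-y|| = 0 ⟺ ||x-y|| = 0 ⟺ x = y), symmetry (||x-y|| = ||y-x||), and the triangle inequality (4.32·||x-z|| ≤ 4.32·||x-y|| + 4.32·||y-z||). So d is a metric.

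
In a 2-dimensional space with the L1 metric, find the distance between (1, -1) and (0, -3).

Σ|x_i - y_i| = |1 - 0| + |-1 - (-3)| = 1 + 2 = 3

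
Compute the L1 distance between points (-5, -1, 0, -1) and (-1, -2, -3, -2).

Σ|x_i - y_i| = |-5 - (-1)| + |-1 - (-2)| + |0 - (-3)| + |-1 - (-2)| = 4 + 1 + 3 + 1 = 9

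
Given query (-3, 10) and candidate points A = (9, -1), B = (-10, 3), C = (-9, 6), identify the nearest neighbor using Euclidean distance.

Distances: d(A) ≈ 16.2788, d(B) ≈ 9.8995, d(C) ≈ 7.2111. Nearest: C = (-9, 6) with distance 7.2111.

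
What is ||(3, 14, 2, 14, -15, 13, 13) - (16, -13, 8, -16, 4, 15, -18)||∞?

max(|x_i - y_i|) = max(|3 - 16|, |14 - (-13)|, |2 - 8|, |14 - (-16)|, |-15 - 4|, |13 - 15|, |13 - (-18)|) = max(13, 27, 6, 30, 19, 2, 31) = 31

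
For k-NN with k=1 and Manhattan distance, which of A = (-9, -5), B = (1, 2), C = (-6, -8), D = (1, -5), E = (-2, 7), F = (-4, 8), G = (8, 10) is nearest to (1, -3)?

Distances: d(A) = 12, d(B) = 5, d(C) = 12, d(D) = 2, d(E) = 13, d(F) = 16, d(G) = 20. Nearest: D = (1, -5) with distance 2.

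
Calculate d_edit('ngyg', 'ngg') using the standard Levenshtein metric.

Let D[i][j] be the edit distance between the first i characters of 'ngyg' and the first j characters of 'ngg', with D[i][0] = i, D[0][j] = j, and D[i][j] = D[i-1][j-1] if the characters match, else 1 + min(D[i-1][j], D[i][j-1], D[i-1][j-1]). Filling the table (rows: prefixes of 'ngyg', columns: prefixes of 'ngg'):
     ε  n  g  g
  ε  0  1  2  3
  n  1  0  1  2
  g  2  1  0  1
  y  3  2  1  1
  g  4  3  2  1
The bottom-right entry gives D[4][3] = 1, so no sequence of fewer than 1 edit works. Backtracking through the table gives one optimal edit sequence (1 edit):
  ngyg → ngg (del y @3)
Edit distance = 1.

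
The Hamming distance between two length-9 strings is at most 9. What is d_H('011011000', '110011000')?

Differing positions: 1, 3. Hamming distance = 2. The maximum possible Hamming distance for length-9 strings is 9, so d_H/9 = 2/9 ≈ 0.2222.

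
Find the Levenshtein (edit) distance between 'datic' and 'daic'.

Let D[i][j] be the edit distance between the first i characters of 'datic' and the first j characters of 'daic', with D[i][0] = i, D[0][j] = j, and D[i][j] = D[i-1][j-1] if the characters match, else 1 + min(D[i-1][j], D[i][j-1], D[i-1][j-1]). Filling the table (rows: prefixes of 'datic', columns: prefixes of 'daic'):
     ε  d  a  i  c
  ε  0  1  2  3  4
  d  1  0  1  2  3
  a  2  1  0  1  2
  t  3  2  1  1  2
  i  4  3  2  1  2
  c  5  4  3  2  1
The bottom-right entry gives D[5][4] = 1, so no sequence of fewer than 1 edit works. Backtracking through the table gives one optimal edit sequence (1 edit):
  datic → daic (del t @3)
Edit distance = 1.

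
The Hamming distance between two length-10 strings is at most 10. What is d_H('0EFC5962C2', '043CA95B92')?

Differing positions: 2, 3, 5, 7, 8, 9. Hamming distance = 6. The maximum possible Hamming distance for length-10 strings is 10, so d_H/10 = 6/10 = 0.6.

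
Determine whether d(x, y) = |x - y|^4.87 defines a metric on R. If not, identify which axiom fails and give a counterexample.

No. d(x,y) = |x-y|^4.87 fails the triangle inequality since p = 4.87 > 1. Counterexample: x = 0, y = 1, z = 3. d(x,z) = |0 - 3|^4.87 = 3^4.87 ≈ 210.6592, but d(x,y) + d(y,z) = 1^4.87 + 2^4.87 ≈ 1 + 29.2426 = 30.2426. Since 210.6592 > 30.2426, the triangle inequality is violated.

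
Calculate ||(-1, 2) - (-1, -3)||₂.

√(Σ(x_i - y_i)²) = √((-1 - (-1))² + (2 - (-3))²)
= √(0² + 5²) = √(0 + 25) = √25 = 5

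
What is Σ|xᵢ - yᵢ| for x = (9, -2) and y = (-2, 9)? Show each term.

Σ|x_i - y_i| = |9 - (-2)| + |-2 - 9| = 11 + 11 = 22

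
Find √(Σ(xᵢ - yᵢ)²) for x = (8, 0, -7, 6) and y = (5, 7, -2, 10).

√(Σ(x_i - y_i)²) = √((8 - 5)² + (0 - 7)² + (-7 - (-2))² + (6 - 10)²)
= √(3² + (-7)² + (-5)² + (-4)²) = √(9 + 49 + 25 + 16) = √99 ≈ 9.9499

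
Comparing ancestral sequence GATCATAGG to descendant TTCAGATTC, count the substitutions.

Differing positions: 1, 2, 3, 4, 5, 6, 7, 8, 9. Hamming distance = 9.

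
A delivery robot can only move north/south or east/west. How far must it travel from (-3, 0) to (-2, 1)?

Σ|x_i - y_i| = |-3 - (-2)| + |0 - 1| = 1 + 1 = 2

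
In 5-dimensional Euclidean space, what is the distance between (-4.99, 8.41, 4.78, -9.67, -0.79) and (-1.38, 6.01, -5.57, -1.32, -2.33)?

√(Σ(x_i - y_i)²) = √((-4.99 - (-1.38))² + (8.41 - 6.01)² + (4.78 - (-5.57))² + (-9.67 - (-1.32))² + (-0.79 - (-2.33))²)
= √((-3.61)² + 2.4² + 10.35² + (-8.35)² + 1.54²) = √(13.0321 + 5.76 + 107.1225 + 69.7225 + 2.3716) = √198.0087 ≈ 14.0716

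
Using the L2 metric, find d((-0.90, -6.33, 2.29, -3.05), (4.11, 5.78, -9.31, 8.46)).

√(Σ(x_i - y_i)²) = √((-0.9 - 4.11)² + (-6.33 - 5.78)² + (2.29 - (-9.31))² + (-3.05 - 8.46)²)
= √((-5.01)² + (-12.11)² + 11.6² + (-11.51)²) = √(25.1001 + 146.6521 + 134.56 + 132.4801) = √438.7923 ≈ 20.9474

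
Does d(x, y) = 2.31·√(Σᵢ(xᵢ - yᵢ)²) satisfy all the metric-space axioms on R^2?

Yes. The L2 (Euclidean) norm induces a metric on R^2, and multiplying a metric by a positive constant 2.31 > 0 preserves all four axioms: non-negativity (2.31·||x-y|| ≥ 0), identity (2.31·||x-y|| = 0 ⟺ ||x-y|| = 0 ⟺ x = y), symmetry (||x-y|| = ||y-x||), and the triangle inequality (2.31·||x-z|| ≤ 2.31·||x-y|| + 2.31·||y-z||). So d is a metric.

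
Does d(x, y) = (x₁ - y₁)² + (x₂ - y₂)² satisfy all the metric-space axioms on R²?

No. The squared Euclidean distance fails the triangle inequality. Counterexample: x = (0, 0), y = (4, 4), z = (8, 8). d(x,z) = 8² + 8² = 128, but d(x,y) + d(y,z) = (4² + 4²) + (4² + 4²) = 32 + 32 = 64. Since 128 > 64, the triangle inequality is violated. (Note: √d, the ordinary Euclidean distance, IS a metric.)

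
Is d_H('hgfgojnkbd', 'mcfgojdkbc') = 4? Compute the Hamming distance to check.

Differing positions: 1, 2, 7, 10. Hamming distance = 4, so the claim is true.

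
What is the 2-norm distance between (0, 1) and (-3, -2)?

(Σ|x_i - y_i|^2)^(1/2) = (|0 - (-3)|^2 + |1 - (-2)|^2)^(1/2)
= (3^2 + 3^2)^(1/2) = (9 + 9)^(1/2) = (18)^(1/2) ≈ 4.2426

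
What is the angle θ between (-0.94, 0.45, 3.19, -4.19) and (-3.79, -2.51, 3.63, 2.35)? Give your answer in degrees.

With u = (-0.94, 0.45, 3.19, -4.19), v = (-3.79, -2.51, 3.63, 2.35):
u·v = (-0.94)·(-3.79) + 0.45·(-2.51) + 3.19·3.63 + (-4.19)·2.35 = 3.5626 + (-1.1295) + 11.5797 + (-9.8465) = 4.1663.
|u| = √((-0.94)² + 0.45² + 3.19² + (-4.19)²) = √(0.8836 + 0.2025 + 10.1761 + 17.5561) = √28.8183, |v| = √((-3.79)² + (-2.51)² + 3.63² + 2.35²) = √(14.3641 + 6.3001 + 13.1769 + 5.5225) = √39.3636.
cos θ = (u·v)/(|u||v|) = 4.1663/(√28.8183·√39.3636) ≈ 0.1237
θ = arccos(0.1237) ≈ 82.89°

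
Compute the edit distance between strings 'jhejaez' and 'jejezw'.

Let D[i][j] be the edit distance between the first i characters of 'jhejaez' and the first j characters of 'jejezw', with D[i][0] = i, D[0][j] = j, and D[i][j] = D[i-1][j-1] if the characters match, else 1 + min(D[i-1][j], D[i][j-1], D[i-1][j-1]). Filling the table (rows: prefixes of 'jhejaez', columns: prefixes of 'jejezw'):
     ε  j  e  j  e  z  w
  ε  0  1  2  3  4  5  6
  j  1  0  1  2  3  4  5
  h  2  1  1  2  3  4  5
  e  3  2  1  2  2  3  4
  j  4  3  2  1  2  3  4
  a  5  4  3  2  2  3  4
  e  6  5  4  3  2  3  4
  z  7  6  5  4  3  2  3
The bottom-right entry gives D[7][6] = 3, so no sequence of fewer than 3 edits works. Backtracking through the table gives one optimal edit sequence (3 edits):
  jhejaez → jejaez (del h @2)
  jejaez → jejez (del a @4)
  jejez → jejezw (ins w @6)
Edit distance = 3.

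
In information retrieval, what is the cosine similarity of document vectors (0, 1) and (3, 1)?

With u = (0, 1), v = (3, 1):
u·v = 0·3 + 1·1 = 0 + 1 = 1.
|u| = √(0² + 1²) = √1, |v| = √(3² + 1²) = √10, so |u||v| = √(1·10) = √10.
cos θ = (u·v)/(|u||v|) = 1/√10 ≈ 0.3162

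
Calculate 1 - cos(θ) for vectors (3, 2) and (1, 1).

With u = (3, 2), v = (1, 1):
u·v = 3·1 + 2·1 = 3 + 2 = 5.
|u| = √(3² + 2²) = √13, |v| = √(1² + 1²) = √2, so |u||v| = √(13·2) = √26.
cos θ = (u·v)/(|u||v|) = 5/√26 ≈ 0.9806
Cosine distance = 1 - cos θ ≈ 1 - 0.9806 = 0.0194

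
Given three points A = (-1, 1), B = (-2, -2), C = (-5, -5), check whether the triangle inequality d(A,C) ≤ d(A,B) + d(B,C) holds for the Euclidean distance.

d(A,B) = √(1² + 3²) = √10 ≈ 3.1623, d(B,C) = √(3² + 3²) = √18 ≈ 4.2426, d(A,C) = √(4² + 6²) = √52 ≈ 7.2111.
d(A,C) ≈ 7.2111 ≤ 3.1623 + 4.2426 = 7.4049. Triangle inequality is satisfied.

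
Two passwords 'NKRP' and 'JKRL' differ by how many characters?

Differing positions: 1, 4. Hamming distance = 2.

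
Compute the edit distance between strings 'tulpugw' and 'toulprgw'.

Let D[i][j] be the edit distance between the first i characters of 'tulpugw' and the first j characters of 'toulprgw', with D[i][0] = i, D[0][j] = j, and D[i][j] = D[i-1][j-1] if the characters match, else 1 + min(D[i-1][j], D[i][j-1], D[i-1][j-1]). Filling the table (rows: prefixes of 'tulpugw', columns: prefixes of 'toulprgw'):
     ε  t  o  u  l  p  r  g  w
  ε  0  1  2  3  4  5  6  7  8
  t  1  0  1  2  3  4  5  6  7
  u  2  1  1  1  2  3  4  5  6
  l  3  2  2  2  1  2  3  4  5
  p  4  3  3  3  2  1  2  3  4
  u  5  4  4  3  3  2  2  3  4
  g  6  5  5  4  4  3  3  2  3
  w  7  6  6  5  5  4  4  3  2
The bottom-right entry gives D[7][8] = 2, so no sequence of fewer than 2 edits works. Backtracking through the table gives one optimal edit sequence (2 edits):
  tulpugw → toulpugw (ins o @2)
  toulpugw → toulprgw (sub u→r @6)
Edit distance = 2.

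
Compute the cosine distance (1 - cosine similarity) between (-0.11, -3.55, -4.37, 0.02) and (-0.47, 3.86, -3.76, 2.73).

With u = (-0.11, -3.55, -4.37, 0.02), v = (-0.47, 3.86, -3.76, 2.73):
u·v = (-0.11)·(-0.47) + (-3.55)·3.86 + (-4.37)·(-3.76) + 0.02·2.73 = 0.0517 + (-13.703) + 16.4312 + 0.0546 = 2.8345.
|u| = √((-0.11)² + (-3.55)² + (-4.37)² + 0.02²) = √(0.0121 + 12.6025 + 19.0969 + 0.0004) = √31.7119, |v| = √((-0.47)² + 3.86² + (-3.76)² + 2.73²) = √(0.2209 + 14.8996 + 14.1376 + 7.4529) = √36.711.
cos θ = (u·v)/(|u||v|) = 2.8345/(√31.7119·√36.711) ≈ 0.0831
Cosine distance = 1 - cos θ ≈ 1 - 0.0831 = 0.9169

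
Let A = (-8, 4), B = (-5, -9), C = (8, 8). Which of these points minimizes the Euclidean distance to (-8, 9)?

Distances: d(A) = 5, d(B) ≈ 18.2483, d(C) ≈ 16.0312. Nearest: A = (-8, 4) with distance 5.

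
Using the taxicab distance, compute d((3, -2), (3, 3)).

Σ|x_i - y_i| = |3 - 3| + |-2 - 3| = 0 + 5 = 5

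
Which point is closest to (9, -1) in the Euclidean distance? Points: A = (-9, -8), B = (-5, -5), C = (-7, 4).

Distances: d(A) ≈ 19.3132, d(B) ≈ 14.5602, d(C) ≈ 16.7631. Nearest: B = (-5, -5) with distance 14.5602.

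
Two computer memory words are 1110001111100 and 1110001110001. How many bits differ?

Differing positions: 10, 11, 13. Hamming distance = 3.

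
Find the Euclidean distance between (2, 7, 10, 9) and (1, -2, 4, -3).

√(Σ(x_i - y_i)²) = √((2 - 1)² + (7 - (-2))² + (10 - 4)² + (9 - (-3))²)
= √(1² + 9² + 6² + 12²) = √(1 + 81 + 36 + 144) = √262 ≈ 16.1864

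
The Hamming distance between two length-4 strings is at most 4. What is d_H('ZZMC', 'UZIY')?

Differing positions: 1, 3, 4. Hamming distance = 3. The maximum possible Hamming distance for length-4 strings is 4, so d_H/4 = 3/4 = 0.75.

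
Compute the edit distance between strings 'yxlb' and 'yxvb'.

Let D[i][j] be the edit distance between the first i characters of 'yxlb' and the first j characters of 'yxvb', with D[i][0] = i, D[0][j] = j, and D[i][j] = D[i-1][j-1] if the characters match, else 1 + min(D[i-1][j], D[i][j-1], D[i-1][j-1]). Filling the table (rows: prefixes of 'yxlb', columns: prefixes of 'yxvb'):
     ε  y  x  v  b
  ε  0  1  2  3  4
  y  1  0  1  2  3
  x  2  1  0  1  2
  l  3  2  1  1  2
  b  4  3  2  2  1
The bottom-right entry gives D[4][4] = 1, so no sequence of fewer than 1 edit works. Backtracking through the table gives one optimal edit sequence (1 edit):
  yxlb → yxvb (sub l→v @3)
Edit distance = 1.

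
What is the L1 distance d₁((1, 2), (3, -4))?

Σ|x_i - y_i| = |1 - 3| + |2 - (-4)| = 2 + 6 = 8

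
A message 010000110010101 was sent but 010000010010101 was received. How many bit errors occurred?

Differing positions: 7. Hamming distance = 1.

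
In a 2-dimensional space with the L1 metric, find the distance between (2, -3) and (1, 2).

Σ|x_i - y_i| = |2 - 1| + |-3 - 2| = 1 + 5 = 6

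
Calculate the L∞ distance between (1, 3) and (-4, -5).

max(|x_i - y_i|) = max(|1 - (-4)|, |3 - (-5)|) = max(5, 8) = 8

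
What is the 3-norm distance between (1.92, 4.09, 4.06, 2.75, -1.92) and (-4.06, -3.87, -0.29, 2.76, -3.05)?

(Σ|x_i - y_i|^3)^(1/3) = (|1.92 - (-4.06)|^3 + |4.09 - (-3.87)|^3 + |4.06 - (-0.29)|^3 + |2.75 - 2.76|^3 + |-1.92 - (-3.05)|^3)^(1/3)
= (5.98^3 + 7.96^3 + 4.35^3 + 0.01^3 + 1.13^3)^(1/3) ≈ (213.8472 + 504.3583 + 82.3129 + 0 + 1.4429)^(1/3) = (801.9613)^(1/3) ≈ 9.2908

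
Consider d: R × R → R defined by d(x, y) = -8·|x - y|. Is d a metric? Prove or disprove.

No. With c = -8 < 0, d fails non-negativity: d(8, 16) = -8·|8 - 16| = -8·8 = -64 < 0.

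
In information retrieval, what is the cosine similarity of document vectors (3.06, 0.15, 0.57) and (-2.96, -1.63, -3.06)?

With u = (3.06, 0.15, 0.57), v = (-2.96, -1.63, -3.06):
u·v = 3.06·(-2.96) + 0.15·(-1.63) + 0.57·(-3.06) = (-9.0576) + (-0.2445) + (-1.7442) = -11.0463.
|u| = √(3.06² + 0.15² + 0.57²) = √(9.3636 + 0.0225 + 0.3249) = √9.711, |v| = √((-2.96)² + (-1.63)² + (-3.06)²) = √(8.7616 + 2.6569 + 9.3636) = √20.7821.
cos θ = (u·v)/(|u||v|) = -11.0463/(√9.711·√20.7821) ≈ -0.7776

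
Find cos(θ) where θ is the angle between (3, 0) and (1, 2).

With u = (3, 0), v = (1, 2):
u·v = 3·1 + 0·2 = 3 + 0 = 3.
|u| = √(3² + 0²) = √9, |v| = √(1² + 2²) = √5, so |u||v| = √(9·5) = √45.
cos θ = (u·v)/(|u||v|) = 3/√45 ≈ 0.4472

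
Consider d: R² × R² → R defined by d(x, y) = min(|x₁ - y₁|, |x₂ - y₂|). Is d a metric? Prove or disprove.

No. d fails identity of indiscernibles: take x = (-3, 0) and y = (-3, 3). Then d(x,y) = min(|-3 - (-3)|, |0 - 3|) = min(0, 3) = 0, yet x ≠ y.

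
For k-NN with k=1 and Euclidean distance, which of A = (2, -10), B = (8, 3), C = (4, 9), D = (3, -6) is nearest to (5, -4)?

Distances: d(A) ≈ 6.7082, d(B) ≈ 7.6158, d(C) ≈ 13.0384, d(D) ≈ 2.8284. Nearest: D = (3, -6) with distance 2.8284.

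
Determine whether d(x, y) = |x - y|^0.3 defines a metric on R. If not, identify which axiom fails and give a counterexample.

Yes. With 0 < p = 0.3 ≤ 1, d(x,y) = |x-y|^0.3 is a metric on R. Non-negativity and symmetry are immediate; |x-y|^0.3 = 0 ⟺ |x-y| = 0 ⟺ x = y. For the triangle inequality, the function t ↦ t^0.3 is subadditive on [0,∞) when p ≤ 1, so |x-z|^0.3 ≤ (|x-y| + |y-z|)^0.3 ≤ |x-y|^0.3 + |y-z|^0.3.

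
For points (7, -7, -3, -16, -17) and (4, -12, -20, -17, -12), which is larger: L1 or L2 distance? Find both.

L1 = |7 - 4| + |-7 - (-12)| + |-3 - (-20)| + |-16 - (-17)| + |-17 - (-12)| = 3 + 5 + 17 + 1 + 5 = 31
L2 = √(3² + 5² + 17² + 1² + 5²) = √349 ≈ 18.6815
L1 ≥ L2 always (equality iff movement is along one axis); L1 > L2 here.
Ratio L1/L2 = 31/√349 ≈ 1.6594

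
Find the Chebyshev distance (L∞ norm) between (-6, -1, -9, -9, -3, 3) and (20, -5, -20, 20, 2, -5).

max(|x_i - y_i|) = max(|-6 - 20|, |-1 - (-5)|, |-9 - (-20)|, |-9 - 20|, |-3 - 2|, |3 - (-5)|) = max(26, 4, 11, 29, 5, 8) = 29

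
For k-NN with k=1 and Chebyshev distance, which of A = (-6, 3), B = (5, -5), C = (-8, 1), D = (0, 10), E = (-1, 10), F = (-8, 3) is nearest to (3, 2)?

Distances: d(A) = 9, d(B) = 7, d(C) = 11, d(D) = 8, d(E) = 8, d(F) = 11. Nearest: B = (5, -5) with distance 7.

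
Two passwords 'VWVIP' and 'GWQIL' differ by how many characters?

Differing positions: 1, 3, 5. Hamming distance = 3.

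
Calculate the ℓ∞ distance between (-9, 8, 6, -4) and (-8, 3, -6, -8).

max(|x_i - y_i|) = max(|-9 - (-8)|, |8 - 3|, |6 - (-6)|, |-4 - (-8)|) = max(1, 5, 12, 4) = 12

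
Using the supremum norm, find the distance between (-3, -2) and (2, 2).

max(|x_i - y_i|) = max(|-3 - 2|, |-2 - 2|) = max(5, 4) = 5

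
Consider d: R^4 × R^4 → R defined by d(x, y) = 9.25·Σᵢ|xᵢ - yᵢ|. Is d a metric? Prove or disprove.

Yes. The L1 (Manhattan) norm induces a metric on R^4, and multiplying a metric by a positive constant 9.25 > 0 preserves all four axioms: non-negativity (9.25·||x-y|| ≥ 0), identity (9.25·||x-y|| = 0 ⟺ ||x-y|| = 0 ⟺ x = y), symmetry (||x-y|| = ||y-x||), and the triangle inequality (9.25·||x-z|| ≤ 9.25·||x-y|| + 9.25·||y-z||). So d is a metric.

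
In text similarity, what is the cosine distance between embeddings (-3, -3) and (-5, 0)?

With u = (-3, -3), v = (-5, 0):
u·v = (-3)·(-5) + (-3)·0 = 15 + 0 = 15.
|u| = √((-3)² + (-3)²) = √18, |v| = √((-5)² + 0²) = √25, so |u||v| = √(18·25) = √450.
cos θ = (u·v)/(|u||v|) = 15/√450 ≈ 0.7071
Cosine distance = 1 - cos θ ≈ 1 - 0.7071 = 0.2929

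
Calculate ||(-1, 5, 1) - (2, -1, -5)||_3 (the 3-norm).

(Σ|x_i - y_i|^3)^(1/3) = (|-1 - 2|^3 + |5 - (-1)|^3 + |1 - (-5)|^3)^(1/3)
= (3^3 + 6^3 + 6^3)^(1/3) = (27 + 216 + 216)^(1/3) = (459)^(1/3) ≈ 7.7138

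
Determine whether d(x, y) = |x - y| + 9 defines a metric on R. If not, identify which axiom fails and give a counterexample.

No. d fails identity of indiscernibles (specifically d(x,x) = 0): d(7, 7) = |7 - 7| + 9 = 0 + 9 = 9 ≠ 0.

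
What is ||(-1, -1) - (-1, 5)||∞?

max(|x_i - y_i|) = max(|-1 - (-1)|, |-1 - 5|) = max(0, 6) = 6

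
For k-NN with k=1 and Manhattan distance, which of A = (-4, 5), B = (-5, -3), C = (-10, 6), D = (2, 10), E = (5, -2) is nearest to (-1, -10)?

Distances: d(A) = 18, d(B) = 11, d(C) = 25, d(D) = 23, d(E) = 14. Nearest: B = (-5, -3) with distance 11.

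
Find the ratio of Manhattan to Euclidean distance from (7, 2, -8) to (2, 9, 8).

L1 = |7 - 2| + |2 - 9| + |-8 - 8| = 5 + 7 + 16 = 28
L2 = √(5² + 7² + 16²) = √330 ≈ 18.1659
L1 ≥ L2 always (equality iff movement is along one axis); L1 > L2 here.
Ratio L1/L2 = 28/√330 ≈ 1.5413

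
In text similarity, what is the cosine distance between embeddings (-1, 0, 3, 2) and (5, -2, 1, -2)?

With u = (-1, 0, 3, 2), v = (5, -2, 1, -2):
u·v = (-1)·5 + 0·(-2) + 3·1 + 2·(-2) = (-5) + 0 + 3 + (-4) = -6.
|u| = √((-1)² + 0² + 3² + 2²) = √14, |v| = √(5² + (-2)² + 1² + (-2)²) = √34, so |u||v| = √(14·34) = √476.
cos θ = (u·v)/(|u||v|) = -6/√476 ≈ -0.275
Cosine distance = 1 - cos θ ≈ 1 - (-0.275) = 1.275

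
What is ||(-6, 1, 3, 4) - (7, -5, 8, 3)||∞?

max(|x_i - y_i|) = max(|-6 - 7|, |1 - (-5)|, |3 - 8|, |4 - 3|) = max(13, 6, 5, 1) = 13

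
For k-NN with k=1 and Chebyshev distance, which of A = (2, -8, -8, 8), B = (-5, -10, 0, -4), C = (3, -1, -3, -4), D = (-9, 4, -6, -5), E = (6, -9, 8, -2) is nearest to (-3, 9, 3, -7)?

Distances: d(A) = 17, d(B) = 19, d(C) = 10, d(D) = 9, d(E) = 18. Nearest: D = (-9, 4, -6, -5) with distance 9.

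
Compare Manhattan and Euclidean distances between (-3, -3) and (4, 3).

L1 = |-3 - 4| + |-3 - 3| = 7 + 6 = 13
L2 = √(7² + 6²) = √85 ≈ 9.2195
L1 ≥ L2 always (equality iff movement is along one axis); L1 > L2 here.
Ratio L1/L2 = 13/√85 ≈ 1.41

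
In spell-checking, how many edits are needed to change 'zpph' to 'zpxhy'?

Let D[i][j] be the edit distance between the first i characters of 'zpph' and the first j characters of 'zpxhy', with D[i][0] = i, D[0][j] = j, and D[i][j] = D[i-1][j-1] if the characters match, else 1 + min(D[i-1][j], D[i][j-1], D[i-1][j-1]). Filling the table (rows: prefixes of 'zpph', columns: prefixes of 'zpxhy'):
     ε  z  p  x  h  y
  ε  0  1  2  3  4  5
  z  1  0  1  2  3  4
  p  2  1  0  1  2  3
  p  3  2  1  1  2  3
  h  4  3  2  2  1  2
The bottom-right entry gives D[4][5] = 2, so no sequence of fewer than 2 edits works. Backtracking through the table gives one optimal edit sequence (2 edits):
  zpph → zpxh (sub p→x @3)
  zpxh → zpxhy (ins y @5)
Edit distance = 2.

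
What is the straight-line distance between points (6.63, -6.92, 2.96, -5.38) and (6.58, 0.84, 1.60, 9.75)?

√(Σ(x_i - y_i)²) = √((6.63 - 6.58)² + (-6.92 - 0.84)² + (2.96 - 1.6)² + (-5.38 - 9.75)²)
= √(0.05² + (-7.76)² + 1.36² + (-15.13)²) = √(0.0025 + 60.2176 + 1.8496 + 228.9169) = √290.9866 ≈ 17.0583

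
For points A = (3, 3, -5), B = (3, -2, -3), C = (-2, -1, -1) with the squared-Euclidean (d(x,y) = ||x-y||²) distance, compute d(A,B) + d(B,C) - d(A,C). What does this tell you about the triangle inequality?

d(A,B) = 0² + 5² + 2² = 29, d(B,C) = 5² + 1² + 2² = 30, d(A,C) = 5² + 4² + 4² = 57.
d(A,B) + d(B,C) - d(A,C) = 29 + 30 - 57 = 59 - 57 = 2. This is ≥ 0, so the triangle inequality holds for these points.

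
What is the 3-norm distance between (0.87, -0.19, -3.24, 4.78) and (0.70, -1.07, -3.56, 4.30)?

(Σ|x_i - y_i|^3)^(1/3) = (|0.87 - 0.7|^3 + |-0.19 - (-1.07)|^3 + |-3.24 - (-3.56)|^3 + |4.78 - 4.3|^3)^(1/3)
= (0.17^3 + 0.88^3 + 0.32^3 + 0.48^3)^(1/3) ≈ (0.0049 + 0.6815 + 0.0328 + 0.1106)^(1/3) = (0.8298)^(1/3) ≈ 0.9397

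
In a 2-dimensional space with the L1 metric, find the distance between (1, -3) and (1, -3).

Σ|x_i - y_i| = |1 - 1| + |-3 - (-3)| = 0 + 0 = 0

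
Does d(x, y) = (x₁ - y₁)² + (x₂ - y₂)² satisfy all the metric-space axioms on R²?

No. The squared Euclidean distance fails the triangle inequality. Counterexample: x = (0, 0), y = (5, 4), z = (10, 8). d(x,z) = 10² + 8² = 164, but d(x,y) + d(y,z) = (5² + 4²) + (5² + 4²) = 41 + 41 = 82. Since 164 > 82, the triangle inequality is violated. (Note: √d, the ordinary Euclidean distance, IS a metric.)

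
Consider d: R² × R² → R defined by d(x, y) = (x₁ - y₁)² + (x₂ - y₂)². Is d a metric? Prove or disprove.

No. The squared Euclidean distance fails the triangle inequality. Counterexample: x = (0, 0), y = (5, 3), z = (10, 6). d(x,z) = 10² + 6² = 136, but d(x,y) + d(y,z) = (5² + 3²) + (5² + 3²) = 34 + 34 = 68. Since 136 > 68, the triangle inequality is violated. (Note: √d, the ordinary Euclidean distance, IS a metric.)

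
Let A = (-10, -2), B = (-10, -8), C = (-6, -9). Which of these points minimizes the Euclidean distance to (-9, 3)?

Distances: d(A) ≈ 5.099, d(B) ≈ 11.0454, d(C) ≈ 12.3693. Nearest: A = (-10, -2) with distance 5.099.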